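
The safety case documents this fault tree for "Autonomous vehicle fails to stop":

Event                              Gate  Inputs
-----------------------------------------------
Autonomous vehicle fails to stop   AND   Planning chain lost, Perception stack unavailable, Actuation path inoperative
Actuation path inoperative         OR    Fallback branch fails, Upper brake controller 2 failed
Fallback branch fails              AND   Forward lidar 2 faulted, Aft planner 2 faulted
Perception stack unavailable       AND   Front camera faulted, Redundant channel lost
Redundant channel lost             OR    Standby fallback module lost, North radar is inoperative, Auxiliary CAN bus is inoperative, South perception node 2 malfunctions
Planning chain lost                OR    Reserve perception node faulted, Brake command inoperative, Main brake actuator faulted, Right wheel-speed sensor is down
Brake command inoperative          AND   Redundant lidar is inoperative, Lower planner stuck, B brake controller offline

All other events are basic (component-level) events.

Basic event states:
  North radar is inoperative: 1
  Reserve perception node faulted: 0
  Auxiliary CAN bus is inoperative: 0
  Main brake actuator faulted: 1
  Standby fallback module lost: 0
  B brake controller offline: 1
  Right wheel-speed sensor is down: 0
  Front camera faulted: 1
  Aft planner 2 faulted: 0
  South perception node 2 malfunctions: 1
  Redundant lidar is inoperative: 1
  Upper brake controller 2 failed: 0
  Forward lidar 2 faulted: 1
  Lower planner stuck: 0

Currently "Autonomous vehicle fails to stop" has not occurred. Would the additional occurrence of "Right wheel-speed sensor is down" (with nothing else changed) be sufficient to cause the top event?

No

Counterfactual: set "Right wheel-speed sensor is down" to occurred.
Brake command inoperative [AND]: Redundant lidar is inoperative=occurs, Lower planner stuck=not, B brake controller offline=occurs → not all inputs occur → does not occur.
Planning chain lost [OR]: Reserve perception node faulted=not, Brake command inoperative=not, Main brake actuator faulted=occurs, Right wheel-speed sensor is down=occurs → at least one input occurs → occurs.
Redundant channel lost [OR]: Standby fallback module lost=not, North radar is inoperative=occurs, Auxiliary CAN bus is inoperative=not, South perception node 2 malfunctions=occurs → at least one input occurs → occurs.
Perception stack unavailable [AND]: Front camera faulted=occurs, Redundant channel lost=occurs → all inputs occur → occurs.
Fallback branch fails [AND]: Forward lidar 2 faulted=occurs, Aft planner 2 faulted=not → not all inputs occur → does not occur.
Actuation path inoperative [OR]: Fallback branch fails=not, Upper brake controller 2 failed=not → no input occurs → does not occur.
Autonomous vehicle fails to stop [AND]: Planning chain lost=occurs, Perception stack unavailable=occurs, Actuation path inoperative=not → not all inputs occur → does not occur.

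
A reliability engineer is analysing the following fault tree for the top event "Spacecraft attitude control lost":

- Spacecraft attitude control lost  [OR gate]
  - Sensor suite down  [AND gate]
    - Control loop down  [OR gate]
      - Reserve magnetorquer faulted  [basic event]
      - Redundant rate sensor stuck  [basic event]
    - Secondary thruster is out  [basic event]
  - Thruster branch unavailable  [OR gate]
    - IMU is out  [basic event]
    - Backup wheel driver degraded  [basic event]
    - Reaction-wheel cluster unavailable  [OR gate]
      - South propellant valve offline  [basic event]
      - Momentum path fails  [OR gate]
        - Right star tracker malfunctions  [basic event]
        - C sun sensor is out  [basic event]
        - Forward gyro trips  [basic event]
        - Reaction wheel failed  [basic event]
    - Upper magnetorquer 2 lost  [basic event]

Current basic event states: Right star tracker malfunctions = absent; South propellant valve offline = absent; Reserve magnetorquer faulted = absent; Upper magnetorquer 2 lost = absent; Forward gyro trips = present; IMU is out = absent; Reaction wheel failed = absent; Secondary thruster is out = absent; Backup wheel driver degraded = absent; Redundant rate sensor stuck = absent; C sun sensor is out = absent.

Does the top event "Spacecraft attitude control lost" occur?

Control loop down [OR]: Reserve magnetorquer faulted=not, Redundant rate sensor stuck=not → no input occurs → does not occur.
Sensor suite down [AND]: Control loop down=not, Secondary thruster is out=not → not all inputs occur → does not occur.
Momentum path fails [OR]: Right star tracker malfunctions=not, C sun sensor is out=not, Forward gyro trips=occurs, Reaction wheel failed=not → at least one input occurs → occurs.
Reaction-wheel cluster unavailable [OR]: South propellant valve offline=not, Momentum path fails=occurs → at least one input occurs → occurs.
Thruster branch unavailable [OR]: IMU is out=not, Backup wheel driver degraded=not, Reaction-wheel cluster unavailable=occurs, Upper magnetorquer 2 lost=not → at least one input occurs → occurs.
Spacecraft attitude control lost [OR]: Sensor suite down=not, Thruster branch unavailable=occurs → at least one input occurs → occurs.

Yes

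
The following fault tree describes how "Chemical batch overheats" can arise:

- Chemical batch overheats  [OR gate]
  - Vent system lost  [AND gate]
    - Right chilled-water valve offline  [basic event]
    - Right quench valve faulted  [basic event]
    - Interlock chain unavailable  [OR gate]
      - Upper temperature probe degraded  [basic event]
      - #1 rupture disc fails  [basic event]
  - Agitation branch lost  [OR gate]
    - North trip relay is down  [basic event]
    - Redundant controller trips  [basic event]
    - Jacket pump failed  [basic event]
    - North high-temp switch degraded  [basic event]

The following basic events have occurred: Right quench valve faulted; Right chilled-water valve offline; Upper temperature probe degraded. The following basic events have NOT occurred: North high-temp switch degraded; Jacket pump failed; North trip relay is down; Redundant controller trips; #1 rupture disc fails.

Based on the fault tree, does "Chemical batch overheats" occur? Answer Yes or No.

Interlock chain unavailable [OR]: Upper temperature probe degraded=occurs, #1 rupture disc fails=not → at least one input occurs → occurs.
Vent system lost [AND]: Right chilled-water valve offline=occurs, Right quench valve faulted=occurs, Interlock chain unavailable=occurs → all inputs occur → occurs.
Agitation branch lost [OR]: North trip relay is down=not, Redundant controller trips=not, Jacket pump failed=not, North high-temp switch degraded=not → no input occurs → does not occur.
Chemical batch overheats [OR]: Vent system lost=occurs, Agitation branch lost=not → at least one input occurs → occurs.

Yes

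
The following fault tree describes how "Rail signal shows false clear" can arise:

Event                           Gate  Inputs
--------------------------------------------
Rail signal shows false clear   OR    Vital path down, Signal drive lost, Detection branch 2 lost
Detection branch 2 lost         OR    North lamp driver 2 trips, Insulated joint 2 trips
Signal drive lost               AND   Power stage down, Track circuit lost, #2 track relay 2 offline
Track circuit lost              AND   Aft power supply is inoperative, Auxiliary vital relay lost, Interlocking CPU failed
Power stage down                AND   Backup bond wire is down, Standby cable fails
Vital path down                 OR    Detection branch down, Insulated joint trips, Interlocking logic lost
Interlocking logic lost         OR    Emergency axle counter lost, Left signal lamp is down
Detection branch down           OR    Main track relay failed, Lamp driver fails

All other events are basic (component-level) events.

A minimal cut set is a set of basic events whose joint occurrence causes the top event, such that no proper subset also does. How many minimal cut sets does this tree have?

8

Detection branch down [OR]: union of children's cut sets → 2 cut set(s).
Interlocking logic lost [OR]: union of children's cut sets → 2 cut set(s).
Vital path down [OR]: union of children's cut sets → 5 cut set(s).
Power stage down [AND]: one cut set from each child combined → 1 × 1 = 1 cut set(s).
Track circuit lost [AND]: one cut set from each child combined → 1 × 1 × 1 = 1 cut set(s).
Signal drive lost [AND]: one cut set from each child combined → 1 × 1 × 1 = 1 cut set(s).
Detection branch 2 lost [OR]: union of children's cut sets → 2 cut set(s).
Rail signal shows false clear [OR]: union of children's cut sets → 8 cut set(s).
Minimal cut sets: {Main track relay failed}; {Lamp driver fails}; {Insulated joint trips}; {Emergency axle counter lost}; {Left signal lamp is down}; {#2 track relay 2 offline, Aft power supply is inoperative, Auxiliary vital relay lost, Backup bond wire is down, Interlocking CPU failed, Standby cable fails}; {North lamp driver 2 trips}; {Insulated joint 2 trips}.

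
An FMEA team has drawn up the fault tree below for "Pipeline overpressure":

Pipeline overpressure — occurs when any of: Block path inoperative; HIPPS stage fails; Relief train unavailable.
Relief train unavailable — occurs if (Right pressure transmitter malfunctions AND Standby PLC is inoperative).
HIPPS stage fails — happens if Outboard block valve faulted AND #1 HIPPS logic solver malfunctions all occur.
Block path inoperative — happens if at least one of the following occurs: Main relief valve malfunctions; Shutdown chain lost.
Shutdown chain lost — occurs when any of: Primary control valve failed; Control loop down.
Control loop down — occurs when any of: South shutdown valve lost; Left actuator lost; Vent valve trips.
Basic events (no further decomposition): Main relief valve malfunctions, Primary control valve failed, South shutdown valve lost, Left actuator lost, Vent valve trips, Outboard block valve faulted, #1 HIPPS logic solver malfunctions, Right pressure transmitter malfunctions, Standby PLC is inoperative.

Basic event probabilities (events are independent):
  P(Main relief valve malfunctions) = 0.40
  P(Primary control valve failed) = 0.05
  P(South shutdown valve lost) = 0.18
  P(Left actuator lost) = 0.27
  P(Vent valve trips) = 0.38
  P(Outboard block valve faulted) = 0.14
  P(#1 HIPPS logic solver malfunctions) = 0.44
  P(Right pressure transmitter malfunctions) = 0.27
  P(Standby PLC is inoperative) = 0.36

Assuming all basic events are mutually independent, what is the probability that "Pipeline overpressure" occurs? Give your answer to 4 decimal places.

0.8208

P(Control loop down) [OR] = 1 − (1−0.18) × (1−0.27) × (1−0.38) = 0.628868
P(Shutdown chain lost) [OR] = 1 − (1−0.05) × (1−0.628868) = 0.647425
P(Block path inoperative) [OR] = 1 − (1−0.40) × (1−0.647425) = 0.788455
P(HIPPS stage fails) [AND] = 0.14 × 0.44 = 0.061600
P(Relief train unavailable) [AND] = 0.27 × 0.36 = 0.097200
P(Pipeline overpressure) [OR] = 1 − (1−0.788455) × (1−0.061600) × (1−0.097200) = 0.820782
Rounded to 4 decimal places: P(Pipeline overpressure) ≈ 0.8208.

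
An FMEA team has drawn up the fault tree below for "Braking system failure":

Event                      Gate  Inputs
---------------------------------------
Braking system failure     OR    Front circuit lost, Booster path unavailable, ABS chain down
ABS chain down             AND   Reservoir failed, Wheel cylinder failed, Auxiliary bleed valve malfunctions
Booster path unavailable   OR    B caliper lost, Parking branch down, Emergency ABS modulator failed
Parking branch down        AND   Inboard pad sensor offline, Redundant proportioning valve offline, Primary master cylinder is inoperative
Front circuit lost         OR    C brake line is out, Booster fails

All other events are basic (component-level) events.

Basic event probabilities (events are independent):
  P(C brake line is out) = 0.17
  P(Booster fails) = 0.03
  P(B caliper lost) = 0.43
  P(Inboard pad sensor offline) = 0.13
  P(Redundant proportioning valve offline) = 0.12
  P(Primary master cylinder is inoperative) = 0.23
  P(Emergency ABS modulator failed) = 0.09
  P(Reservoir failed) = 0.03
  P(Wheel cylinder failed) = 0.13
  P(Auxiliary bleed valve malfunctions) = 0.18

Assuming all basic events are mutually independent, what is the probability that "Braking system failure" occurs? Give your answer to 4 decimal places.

P(Front circuit lost) [OR] = 1 − (1−0.17) × (1−0.03) = 0.194900
P(Parking branch down) [AND] = 0.13 × 0.12 × 0.23 = 0.003588
P(Booster path unavailable) [OR] = 1 − (1−0.43) × (1−0.003588) × (1−0.09) = 0.483161
P(ABS chain down) [AND] = 0.03 × 0.13 × 0.18 = 0.000702
P(Braking system failure) [OR] = 1 − (1−0.194900) × (1−0.483161) × (1−0.000702) = 0.584185
Rounded to 4 decimal places: P(Braking system failure) ≈ 0.5842.

0.5842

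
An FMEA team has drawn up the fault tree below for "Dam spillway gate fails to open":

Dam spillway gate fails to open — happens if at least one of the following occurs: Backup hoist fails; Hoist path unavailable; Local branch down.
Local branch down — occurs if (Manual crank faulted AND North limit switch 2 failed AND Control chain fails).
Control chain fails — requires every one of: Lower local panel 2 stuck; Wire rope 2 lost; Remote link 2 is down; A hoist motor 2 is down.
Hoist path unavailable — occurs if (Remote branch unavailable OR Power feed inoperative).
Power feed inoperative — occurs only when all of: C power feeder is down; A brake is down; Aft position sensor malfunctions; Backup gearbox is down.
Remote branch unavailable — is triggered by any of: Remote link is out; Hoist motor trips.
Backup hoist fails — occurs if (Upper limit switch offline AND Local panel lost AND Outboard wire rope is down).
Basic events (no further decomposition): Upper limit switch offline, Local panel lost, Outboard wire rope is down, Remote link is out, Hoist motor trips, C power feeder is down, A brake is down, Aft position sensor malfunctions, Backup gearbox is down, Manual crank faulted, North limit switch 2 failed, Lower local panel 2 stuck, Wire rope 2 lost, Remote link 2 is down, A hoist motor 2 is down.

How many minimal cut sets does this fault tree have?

5

Backup hoist fails [AND]: one cut set from each child combined → 1 × 1 × 1 = 1 cut set(s).
Remote branch unavailable [OR]: union of children's cut sets → 2 cut set(s).
Power feed inoperative [AND]: one cut set from each child combined → 1 × 1 × 1 × 1 = 1 cut set(s).
Hoist path unavailable [OR]: union of children's cut sets → 3 cut set(s).
Control chain fails [AND]: one cut set from each child combined → 1 × 1 × 1 × 1 = 1 cut set(s).
Local branch down [AND]: one cut set from each child combined → 1 × 1 × 1 = 1 cut set(s).
Dam spillway gate fails to open [OR]: union of children's cut sets → 5 cut set(s).
Minimal cut sets: {Local panel lost, Outboard wire rope is down, Upper limit switch offline}; {Remote link is out}; {Hoist motor trips}; {A brake is down, Aft position sensor malfunctions, Backup gearbox is down, C power feeder is down}; {A hoist motor 2 is down, Lower local panel 2 stuck, Manual crank faulted, North limit switch 2 failed, Remote link 2 is down, Wire rope 2 lost}.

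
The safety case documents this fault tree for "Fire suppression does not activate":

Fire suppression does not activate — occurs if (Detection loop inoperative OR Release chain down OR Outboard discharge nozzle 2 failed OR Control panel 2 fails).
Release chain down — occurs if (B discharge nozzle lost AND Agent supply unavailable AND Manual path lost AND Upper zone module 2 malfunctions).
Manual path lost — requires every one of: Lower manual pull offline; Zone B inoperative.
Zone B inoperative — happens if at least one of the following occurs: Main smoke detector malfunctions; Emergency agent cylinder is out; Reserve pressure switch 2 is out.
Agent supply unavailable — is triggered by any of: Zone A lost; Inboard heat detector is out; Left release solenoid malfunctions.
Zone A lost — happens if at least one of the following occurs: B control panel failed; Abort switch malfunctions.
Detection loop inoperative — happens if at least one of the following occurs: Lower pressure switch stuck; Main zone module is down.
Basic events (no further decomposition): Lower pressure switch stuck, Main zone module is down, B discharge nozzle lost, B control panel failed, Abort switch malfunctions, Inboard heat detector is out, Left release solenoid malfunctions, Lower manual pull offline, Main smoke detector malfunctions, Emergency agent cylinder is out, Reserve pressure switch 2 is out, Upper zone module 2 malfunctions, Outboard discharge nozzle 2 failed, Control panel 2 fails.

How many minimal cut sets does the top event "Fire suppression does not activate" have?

Detection loop inoperative [OR]: union of children's cut sets → 2 cut set(s).
Zone A lost [OR]: union of children's cut sets → 2 cut set(s).
Agent supply unavailable [OR]: union of children's cut sets → 4 cut set(s).
Zone B inoperative [OR]: union of children's cut sets → 3 cut set(s).
Manual path lost [AND]: one cut set from each child combined → 1 × 3 = 3 cut set(s).
Release chain down [AND]: one cut set from each child combined → 1 × 4 × 3 × 1 = 12 cut set(s).
Fire suppression does not activate [OR]: union of children's cut sets → 16 cut set(s).

16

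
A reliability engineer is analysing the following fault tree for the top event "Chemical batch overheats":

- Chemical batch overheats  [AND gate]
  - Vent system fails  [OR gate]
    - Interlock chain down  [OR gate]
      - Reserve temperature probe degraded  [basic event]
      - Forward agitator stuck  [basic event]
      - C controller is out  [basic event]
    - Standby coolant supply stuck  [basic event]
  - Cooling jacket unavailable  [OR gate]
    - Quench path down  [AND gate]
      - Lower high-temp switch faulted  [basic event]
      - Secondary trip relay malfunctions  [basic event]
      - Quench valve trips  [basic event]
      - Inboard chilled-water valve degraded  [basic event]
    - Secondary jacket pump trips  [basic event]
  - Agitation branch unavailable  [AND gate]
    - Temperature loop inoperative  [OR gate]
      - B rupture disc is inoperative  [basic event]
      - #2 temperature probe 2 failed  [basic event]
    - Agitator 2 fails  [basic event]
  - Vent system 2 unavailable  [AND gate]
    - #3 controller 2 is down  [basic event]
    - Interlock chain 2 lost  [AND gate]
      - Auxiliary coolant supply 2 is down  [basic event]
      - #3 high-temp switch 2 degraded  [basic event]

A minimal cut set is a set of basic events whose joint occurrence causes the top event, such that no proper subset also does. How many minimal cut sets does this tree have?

16

Interlock chain down [OR]: union of children's cut sets → 3 cut set(s).
Vent system fails [OR]: union of children's cut sets → 4 cut set(s).
Quench path down [AND]: one cut set from each child combined → 1 × 1 × 1 × 1 = 1 cut set(s).
Cooling jacket unavailable [OR]: union of children's cut sets → 2 cut set(s).
Temperature loop inoperative [OR]: union of children's cut sets → 2 cut set(s).
Agitation branch unavailable [AND]: one cut set from each child combined → 2 × 1 = 2 cut set(s).
Interlock chain 2 lost [AND]: one cut set from each child combined → 1 × 1 = 1 cut set(s).
Vent system 2 unavailable [AND]: one cut set from each child combined → 1 × 1 = 1 cut set(s).
Chemical batch overheats [AND]: one cut set from each child combined → 4 × 2 × 2 × 1 = 16 cut set(s).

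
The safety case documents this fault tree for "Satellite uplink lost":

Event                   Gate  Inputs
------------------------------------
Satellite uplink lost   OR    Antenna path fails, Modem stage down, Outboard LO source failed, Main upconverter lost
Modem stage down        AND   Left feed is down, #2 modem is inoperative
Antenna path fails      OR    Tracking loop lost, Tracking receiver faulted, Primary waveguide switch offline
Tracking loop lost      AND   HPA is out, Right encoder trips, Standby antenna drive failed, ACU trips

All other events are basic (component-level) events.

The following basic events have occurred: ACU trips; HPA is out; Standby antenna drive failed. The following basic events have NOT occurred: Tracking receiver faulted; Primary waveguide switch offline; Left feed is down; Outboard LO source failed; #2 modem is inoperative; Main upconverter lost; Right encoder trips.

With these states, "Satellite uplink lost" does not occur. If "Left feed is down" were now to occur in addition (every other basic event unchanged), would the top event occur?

No

Counterfactual: set "Left feed is down" to occurred.
Tracking loop lost [AND]: HPA is out=occurs, Right encoder trips=not, Standby antenna drive failed=occurs, ACU trips=occurs → not all inputs occur → does not occur.
Antenna path fails [OR]: Tracking loop lost=not, Tracking receiver faulted=not, Primary waveguide switch offline=not → no input occurs → does not occur.
Modem stage down [AND]: Left feed is down=occurs, #2 modem is inoperative=not → not all inputs occur → does not occur.
Satellite uplink lost [OR]: Antenna path fails=not, Modem stage down=not, Outboard LO source failed=not, Main upconverter lost=not → no input occurs → does not occur.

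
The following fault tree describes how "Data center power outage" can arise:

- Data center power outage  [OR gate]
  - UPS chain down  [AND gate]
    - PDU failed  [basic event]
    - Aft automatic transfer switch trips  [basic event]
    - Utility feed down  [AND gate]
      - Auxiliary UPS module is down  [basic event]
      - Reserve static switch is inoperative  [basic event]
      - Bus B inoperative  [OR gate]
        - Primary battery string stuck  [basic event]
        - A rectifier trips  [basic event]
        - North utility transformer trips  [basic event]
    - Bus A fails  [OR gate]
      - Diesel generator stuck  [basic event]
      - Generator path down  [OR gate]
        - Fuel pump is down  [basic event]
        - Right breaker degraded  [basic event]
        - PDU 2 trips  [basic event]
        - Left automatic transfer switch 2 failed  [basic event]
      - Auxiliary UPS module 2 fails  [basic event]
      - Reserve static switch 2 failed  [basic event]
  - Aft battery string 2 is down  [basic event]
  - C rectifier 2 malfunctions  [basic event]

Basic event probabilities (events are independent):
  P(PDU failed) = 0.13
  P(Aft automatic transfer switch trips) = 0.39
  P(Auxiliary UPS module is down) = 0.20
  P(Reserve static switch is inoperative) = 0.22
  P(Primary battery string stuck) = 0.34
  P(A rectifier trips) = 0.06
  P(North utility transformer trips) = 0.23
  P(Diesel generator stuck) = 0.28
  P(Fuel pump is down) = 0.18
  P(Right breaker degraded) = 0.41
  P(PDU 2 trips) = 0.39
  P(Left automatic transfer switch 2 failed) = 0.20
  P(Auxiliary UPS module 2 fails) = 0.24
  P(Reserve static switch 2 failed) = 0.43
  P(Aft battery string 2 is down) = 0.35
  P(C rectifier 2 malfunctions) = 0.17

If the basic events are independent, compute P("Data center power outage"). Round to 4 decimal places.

0.4611

P(Bus B inoperative) [OR] = 1 − (1−0.34) × (1−0.06) × (1−0.23) = 0.522292
P(Utility feed down) [AND] = 0.20 × 0.22 × 0.522292 = 0.022981
P(Generator path down) [OR] = 1 − (1−0.18) × (1−0.41) × (1−0.39) × (1−0.20) = 0.763906
P(Bus A fails) [OR] = 1 − (1−0.28) × (1−0.763906) × (1−0.24) × (1−0.43) = 0.926361
P(UPS chain down) [AND] = 0.13 × 0.39 × 0.022981 × 0.926361 = 0.001079
P(Data center power outage) [OR] = 1 − (1−0.001079) × (1−0.35) × (1−0.17) = 0.461082
Rounded to 4 decimal places: P(Data center power outage) ≈ 0.4611.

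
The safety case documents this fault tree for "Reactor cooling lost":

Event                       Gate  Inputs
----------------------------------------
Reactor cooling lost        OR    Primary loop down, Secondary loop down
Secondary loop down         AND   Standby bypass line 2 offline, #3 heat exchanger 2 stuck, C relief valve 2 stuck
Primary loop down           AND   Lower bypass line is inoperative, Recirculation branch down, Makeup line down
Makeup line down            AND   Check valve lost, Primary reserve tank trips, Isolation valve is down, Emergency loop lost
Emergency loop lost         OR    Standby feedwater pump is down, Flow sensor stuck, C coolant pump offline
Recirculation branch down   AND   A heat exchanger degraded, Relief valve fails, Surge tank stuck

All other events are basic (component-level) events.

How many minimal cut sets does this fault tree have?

4

Recirculation branch down [AND]: one cut set from each child combined → 1 × 1 × 1 = 1 cut set(s).
Emergency loop lost [OR]: union of children's cut sets → 3 cut set(s).
Makeup line down [AND]: one cut set from each child combined → 1 × 1 × 1 × 3 = 3 cut set(s).
Primary loop down [AND]: one cut set from each child combined → 1 × 1 × 3 = 3 cut set(s).
Secondary loop down [AND]: one cut set from each child combined → 1 × 1 × 1 = 1 cut set(s).
Reactor cooling lost [OR]: union of children's cut sets → 4 cut set(s).
Minimal cut sets: {A heat exchanger degraded, Check valve lost, Isolation valve is down, Lower bypass line is inoperative, Primary reserve tank trips, Relief valve fails, Standby feedwater pump is down, Surge tank stuck}; {A heat exchanger degraded, Check valve lost, Flow sensor stuck, Isolation valve is down, Lower bypass line is inoperative, Primary reserve tank trips, Relief valve fails, Surge tank stuck}; {A heat exchanger degraded, C coolant pump offline, Check valve lost, Isolation valve is down, Lower bypass line is inoperative, Primary reserve tank trips, Relief valve fails, Surge tank stuck}; {#3 heat exchanger 2 stuck, C relief valve 2 stuck, Standby bypass line 2 offline}.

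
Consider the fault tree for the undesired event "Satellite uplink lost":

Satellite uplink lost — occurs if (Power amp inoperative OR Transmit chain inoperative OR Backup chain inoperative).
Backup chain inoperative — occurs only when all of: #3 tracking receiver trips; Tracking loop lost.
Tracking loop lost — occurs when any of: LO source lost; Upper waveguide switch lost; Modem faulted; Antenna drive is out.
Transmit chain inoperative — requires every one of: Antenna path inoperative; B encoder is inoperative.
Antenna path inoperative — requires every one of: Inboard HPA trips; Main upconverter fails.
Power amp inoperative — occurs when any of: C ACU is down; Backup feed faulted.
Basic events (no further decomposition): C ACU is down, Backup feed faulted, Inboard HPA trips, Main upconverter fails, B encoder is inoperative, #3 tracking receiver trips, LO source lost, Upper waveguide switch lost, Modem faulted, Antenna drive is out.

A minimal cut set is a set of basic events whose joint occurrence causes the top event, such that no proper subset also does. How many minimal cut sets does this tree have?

Power amp inoperative [OR]: union of children's cut sets → 2 cut set(s).
Antenna path inoperative [AND]: one cut set from each child combined → 1 × 1 = 1 cut set(s).
Transmit chain inoperative [AND]: one cut set from each child combined → 1 × 1 = 1 cut set(s).
Tracking loop lost [OR]: union of children's cut sets → 4 cut set(s).
Backup chain inoperative [AND]: one cut set from each child combined → 1 × 4 = 4 cut set(s).
Satellite uplink lost [OR]: union of children's cut sets → 7 cut set(s).
Minimal cut sets: {C ACU is down}; {Backup feed faulted}; {B encoder is inoperative, Inboard HPA trips, Main upconverter fails}; {#3 tracking receiver trips, LO source lost}; {#3 tracking receiver trips, Upper waveguide switch lost}; {#3 tracking receiver trips, Modem faulted}; {#3 tracking receiver trips, Antenna drive is out}.

7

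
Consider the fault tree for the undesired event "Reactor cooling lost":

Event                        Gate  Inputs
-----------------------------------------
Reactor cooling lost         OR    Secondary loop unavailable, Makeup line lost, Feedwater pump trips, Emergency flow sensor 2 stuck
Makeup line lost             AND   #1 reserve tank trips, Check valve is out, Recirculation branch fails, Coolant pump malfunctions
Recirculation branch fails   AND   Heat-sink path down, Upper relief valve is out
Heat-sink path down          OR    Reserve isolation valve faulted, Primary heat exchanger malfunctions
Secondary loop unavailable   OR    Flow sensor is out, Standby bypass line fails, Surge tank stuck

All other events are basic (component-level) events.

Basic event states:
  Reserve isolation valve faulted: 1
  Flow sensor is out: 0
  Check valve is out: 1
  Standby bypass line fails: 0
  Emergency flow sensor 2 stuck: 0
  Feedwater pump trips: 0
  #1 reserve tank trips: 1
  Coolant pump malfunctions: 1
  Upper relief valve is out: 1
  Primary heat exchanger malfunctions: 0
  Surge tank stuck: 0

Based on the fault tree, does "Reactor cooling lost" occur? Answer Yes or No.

Secondary loop unavailable [OR]: Flow sensor is out=not, Standby bypass line fails=not, Surge tank stuck=not → no input occurs → does not occur.
Heat-sink path down [OR]: Reserve isolation valve faulted=occurs, Primary heat exchanger malfunctions=not → at least one input occurs → occurs.
Recirculation branch fails [AND]: Heat-sink path down=occurs, Upper relief valve is out=occurs → all inputs occur → occurs.
Makeup line lost [AND]: #1 reserve tank trips=occurs, Check valve is out=occurs, Recirculation branch fails=occurs, Coolant pump malfunctions=occurs → all inputs occur → occurs.
Reactor cooling lost [OR]: Secondary loop unavailable=not, Makeup line lost=occurs, Feedwater pump trips=not, Emergency flow sensor 2 stuck=not → at least one input occurs → occurs.

Yes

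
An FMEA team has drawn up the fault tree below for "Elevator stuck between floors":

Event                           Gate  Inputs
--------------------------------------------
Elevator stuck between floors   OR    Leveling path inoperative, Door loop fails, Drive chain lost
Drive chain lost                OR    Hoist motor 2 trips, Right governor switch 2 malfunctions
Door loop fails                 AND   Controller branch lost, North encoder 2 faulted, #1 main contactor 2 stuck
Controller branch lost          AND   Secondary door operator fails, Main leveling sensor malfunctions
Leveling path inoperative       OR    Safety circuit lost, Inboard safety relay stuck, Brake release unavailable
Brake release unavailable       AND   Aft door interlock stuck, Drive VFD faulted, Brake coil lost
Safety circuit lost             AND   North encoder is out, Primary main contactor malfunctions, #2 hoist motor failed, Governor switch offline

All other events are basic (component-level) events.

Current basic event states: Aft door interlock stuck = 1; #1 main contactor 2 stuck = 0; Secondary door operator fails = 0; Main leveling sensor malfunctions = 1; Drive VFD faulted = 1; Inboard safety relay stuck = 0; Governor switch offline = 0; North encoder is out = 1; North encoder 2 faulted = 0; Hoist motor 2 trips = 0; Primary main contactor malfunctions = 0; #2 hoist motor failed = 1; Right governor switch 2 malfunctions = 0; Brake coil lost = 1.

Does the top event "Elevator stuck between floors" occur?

Safety circuit lost [AND]: North encoder is out=occurs, Primary main contactor malfunctions=not, #2 hoist motor failed=occurs, Governor switch offline=not → not all inputs occur → does not occur.
Brake release unavailable [AND]: Aft door interlock stuck=occurs, Drive VFD faulted=occurs, Brake coil lost=occurs → all inputs occur → occurs.
Leveling path inoperative [OR]: Safety circuit lost=not, Inboard safety relay stuck=not, Brake release unavailable=occurs → at least one input occurs → occurs.
Controller branch lost [AND]: Secondary door operator fails=not, Main leveling sensor malfunctions=occurs → not all inputs occur → does not occur.
Door loop fails [AND]: Controller branch lost=not, North encoder 2 faulted=not, #1 main contactor 2 stuck=not → not all inputs occur → does not occur.
Drive chain lost [OR]: Hoist motor 2 trips=not, Right governor switch 2 malfunctions=not → no input occurs → does not occur.
Elevator stuck between floors [OR]: Leveling path inoperative=occurs, Door loop fails=not, Drive chain lost=not → at least one input occurs → occurs.

Yes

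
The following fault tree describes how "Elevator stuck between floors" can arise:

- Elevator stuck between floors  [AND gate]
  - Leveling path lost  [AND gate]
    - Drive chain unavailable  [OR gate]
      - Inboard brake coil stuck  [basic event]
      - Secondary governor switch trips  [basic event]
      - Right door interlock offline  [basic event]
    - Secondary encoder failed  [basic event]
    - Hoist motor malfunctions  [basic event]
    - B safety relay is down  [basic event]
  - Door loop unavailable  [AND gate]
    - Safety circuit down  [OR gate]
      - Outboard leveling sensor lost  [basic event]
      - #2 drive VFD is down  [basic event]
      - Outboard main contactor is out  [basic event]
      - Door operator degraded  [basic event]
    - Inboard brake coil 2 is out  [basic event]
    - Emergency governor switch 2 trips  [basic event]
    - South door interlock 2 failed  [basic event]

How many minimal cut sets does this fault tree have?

Drive chain unavailable [OR]: union of children's cut sets → 3 cut set(s).
Leveling path lost [AND]: one cut set from each child combined → 3 × 1 × 1 × 1 = 3 cut set(s).
Safety circuit down [OR]: union of children's cut sets → 4 cut set(s).
Door loop unavailable [AND]: one cut set from each child combined → 4 × 1 × 1 × 1 = 4 cut set(s).
Elevator stuck between floors [AND]: one cut set from each child combined → 3 × 4 = 12 cut set(s).

12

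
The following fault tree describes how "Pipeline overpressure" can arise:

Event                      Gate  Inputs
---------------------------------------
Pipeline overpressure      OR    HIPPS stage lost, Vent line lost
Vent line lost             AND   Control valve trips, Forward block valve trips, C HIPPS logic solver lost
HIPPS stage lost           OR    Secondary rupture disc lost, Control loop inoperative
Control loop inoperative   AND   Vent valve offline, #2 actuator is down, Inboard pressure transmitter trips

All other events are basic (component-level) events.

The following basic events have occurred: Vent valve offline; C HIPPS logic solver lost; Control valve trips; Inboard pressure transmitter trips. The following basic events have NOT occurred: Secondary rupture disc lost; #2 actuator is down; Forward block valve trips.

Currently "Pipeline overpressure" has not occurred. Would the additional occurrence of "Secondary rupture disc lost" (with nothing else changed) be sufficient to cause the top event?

Yes

Counterfactual: set "Secondary rupture disc lost" to occurred.
Control loop inoperative [AND]: Vent valve offline=occurs, #2 actuator is down=not, Inboard pressure transmitter trips=occurs → not all inputs occur → does not occur.
HIPPS stage lost [OR]: Secondary rupture disc lost=occurs, Control loop inoperative=not → at least one input occurs → occurs.
Vent line lost [AND]: Control valve trips=occurs, Forward block valve trips=not, C HIPPS logic solver lost=occurs → not all inputs occur → does not occur.
Pipeline overpressure [OR]: HIPPS stage lost=occurs, Vent line lost=not → at least one input occurs → occurs.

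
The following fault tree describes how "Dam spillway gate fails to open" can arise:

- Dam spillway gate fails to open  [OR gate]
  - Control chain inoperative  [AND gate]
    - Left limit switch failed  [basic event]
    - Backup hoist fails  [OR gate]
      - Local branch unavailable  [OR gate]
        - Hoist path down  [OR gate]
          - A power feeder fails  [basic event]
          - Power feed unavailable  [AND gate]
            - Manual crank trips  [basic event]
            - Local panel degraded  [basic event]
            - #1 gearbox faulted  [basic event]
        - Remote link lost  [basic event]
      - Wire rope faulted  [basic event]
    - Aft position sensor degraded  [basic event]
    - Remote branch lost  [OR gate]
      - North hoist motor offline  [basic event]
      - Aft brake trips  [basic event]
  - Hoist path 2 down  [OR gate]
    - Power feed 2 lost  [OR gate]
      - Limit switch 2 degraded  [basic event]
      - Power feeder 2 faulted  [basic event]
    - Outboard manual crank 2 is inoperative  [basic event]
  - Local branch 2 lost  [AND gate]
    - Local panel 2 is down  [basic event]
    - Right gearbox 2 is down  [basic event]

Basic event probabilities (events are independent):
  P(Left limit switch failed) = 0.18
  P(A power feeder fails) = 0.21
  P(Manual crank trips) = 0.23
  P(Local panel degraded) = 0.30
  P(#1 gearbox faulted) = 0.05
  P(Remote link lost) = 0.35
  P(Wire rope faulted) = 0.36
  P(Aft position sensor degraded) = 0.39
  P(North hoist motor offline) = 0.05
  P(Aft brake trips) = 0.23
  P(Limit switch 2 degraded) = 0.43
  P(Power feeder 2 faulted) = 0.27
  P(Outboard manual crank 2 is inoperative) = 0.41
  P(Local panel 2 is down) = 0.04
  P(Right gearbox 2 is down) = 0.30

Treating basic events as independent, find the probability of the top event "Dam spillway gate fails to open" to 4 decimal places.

0.7605

P(Power feed unavailable) [AND] = 0.23 × 0.30 × 0.05 = 0.003450
P(Hoist path down) [OR] = 1 − (1−0.21) × (1−0.003450) = 0.212726
P(Local branch unavailable) [OR] = 1 − (1−0.212726) × (1−0.35) = 0.488272
P(Backup hoist fails) [OR] = 1 − (1−0.488272) × (1−0.36) = 0.672494
P(Remote branch lost) [OR] = 1 − (1−0.05) × (1−0.23) = 0.268500
P(Control chain inoperative) [AND] = 0.18 × 0.672494 × 0.39 × 0.268500 = 0.012676
P(Power feed 2 lost) [OR] = 1 − (1−0.43) × (1−0.27) = 0.583900
P(Hoist path 2 down) [OR] = 1 − (1−0.583900) × (1−0.41) = 0.754501
P(Local branch 2 lost) [AND] = 0.04 × 0.30 = 0.012000
P(Dam spillway gate fails to open) [OR] = 1 − (1−0.012676) × (1−0.754501) × (1−0.012000) = 0.760522
Rounded to 4 decimal places: P(Dam spillway gate fails to open) ≈ 0.7605.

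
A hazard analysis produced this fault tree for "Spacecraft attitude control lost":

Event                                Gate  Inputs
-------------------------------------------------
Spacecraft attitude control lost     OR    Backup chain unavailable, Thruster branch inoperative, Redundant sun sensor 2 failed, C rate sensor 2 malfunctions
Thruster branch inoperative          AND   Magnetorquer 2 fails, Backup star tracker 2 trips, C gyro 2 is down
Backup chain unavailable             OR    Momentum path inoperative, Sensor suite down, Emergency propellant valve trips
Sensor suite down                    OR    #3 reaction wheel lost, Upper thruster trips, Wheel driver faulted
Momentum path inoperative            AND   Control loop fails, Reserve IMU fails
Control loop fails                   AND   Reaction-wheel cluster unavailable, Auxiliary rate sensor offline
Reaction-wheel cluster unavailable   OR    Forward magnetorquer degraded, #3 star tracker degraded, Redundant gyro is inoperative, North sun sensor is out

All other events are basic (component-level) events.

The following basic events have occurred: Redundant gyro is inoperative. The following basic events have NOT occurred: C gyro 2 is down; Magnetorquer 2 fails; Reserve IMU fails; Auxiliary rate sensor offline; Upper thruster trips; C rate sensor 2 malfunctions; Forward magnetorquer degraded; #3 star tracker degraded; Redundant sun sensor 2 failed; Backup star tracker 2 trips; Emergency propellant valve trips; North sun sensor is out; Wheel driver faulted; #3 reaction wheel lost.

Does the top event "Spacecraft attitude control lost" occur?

No

Reaction-wheel cluster unavailable [OR]: Forward magnetorquer degraded=not, #3 star tracker degraded=not, Redundant gyro is inoperative=occurs, North sun sensor is out=not → at least one input occurs → occurs.
Control loop fails [AND]: Reaction-wheel cluster unavailable=occurs, Auxiliary rate sensor offline=not → not all inputs occur → does not occur.
Momentum path inoperative [AND]: Control loop fails=not, Reserve IMU fails=not → not all inputs occur → does not occur.
Sensor suite down [OR]: #3 reaction wheel lost=not, Upper thruster trips=not, Wheel driver faulted=not → no input occurs → does not occur.
Backup chain unavailable [OR]: Momentum path inoperative=not, Sensor suite down=not, Emergency propellant valve trips=not → no input occurs → does not occur.
Thruster branch inoperative [AND]: Magnetorquer 2 fails=not, Backup star tracker 2 trips=not, C gyro 2 is down=not → not all inputs occur → does not occur.
Spacecraft attitude control lost [OR]: Backup chain unavailable=not, Thruster branch inoperative=not, Redundant sun sensor 2 failed=not, C rate sensor 2 malfunctions=not → no input occurs → does not occur.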